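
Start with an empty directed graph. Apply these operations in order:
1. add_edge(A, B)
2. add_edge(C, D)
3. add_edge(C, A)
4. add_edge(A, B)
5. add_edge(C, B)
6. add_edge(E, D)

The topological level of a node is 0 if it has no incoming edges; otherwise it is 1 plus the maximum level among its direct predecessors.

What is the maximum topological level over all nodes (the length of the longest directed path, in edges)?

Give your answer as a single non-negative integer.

Op 1: add_edge(A, B). Edges now: 1
Op 2: add_edge(C, D). Edges now: 2
Op 3: add_edge(C, A). Edges now: 3
Op 4: add_edge(A, B) (duplicate, no change). Edges now: 3
Op 5: add_edge(C, B). Edges now: 4
Op 6: add_edge(E, D). Edges now: 5
Compute levels (Kahn BFS):
  sources (in-degree 0): C, E
  process C: level=0
    C->A: in-degree(A)=0, level(A)=1, enqueue
    C->B: in-degree(B)=1, level(B)>=1
    C->D: in-degree(D)=1, level(D)>=1
  process E: level=0
    E->D: in-degree(D)=0, level(D)=1, enqueue
  process A: level=1
    A->B: in-degree(B)=0, level(B)=2, enqueue
  process D: level=1
  process B: level=2
All levels: A:1, B:2, C:0, D:1, E:0
max level = 2

Answer: 2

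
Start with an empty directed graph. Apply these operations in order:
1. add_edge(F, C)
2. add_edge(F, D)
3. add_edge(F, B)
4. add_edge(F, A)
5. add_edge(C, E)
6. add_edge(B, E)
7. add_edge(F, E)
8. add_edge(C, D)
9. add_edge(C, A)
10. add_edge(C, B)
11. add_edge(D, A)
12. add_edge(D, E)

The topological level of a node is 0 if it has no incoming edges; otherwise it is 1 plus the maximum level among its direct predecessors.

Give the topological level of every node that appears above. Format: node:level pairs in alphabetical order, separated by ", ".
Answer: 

Answer: A:3, B:2, C:1, D:2, E:3, F:0

Derivation:
Op 1: add_edge(F, C). Edges now: 1
Op 2: add_edge(F, D). Edges now: 2
Op 3: add_edge(F, B). Edges now: 3
Op 4: add_edge(F, A). Edges now: 4
Op 5: add_edge(C, E). Edges now: 5
Op 6: add_edge(B, E). Edges now: 6
Op 7: add_edge(F, E). Edges now: 7
Op 8: add_edge(C, D). Edges now: 8
Op 9: add_edge(C, A). Edges now: 9
Op 10: add_edge(C, B). Edges now: 10
Op 11: add_edge(D, A). Edges now: 11
Op 12: add_edge(D, E). Edges now: 12
Compute levels (Kahn BFS):
  sources (in-degree 0): F
  process F: level=0
    F->A: in-degree(A)=2, level(A)>=1
    F->B: in-degree(B)=1, level(B)>=1
    F->C: in-degree(C)=0, level(C)=1, enqueue
    F->D: in-degree(D)=1, level(D)>=1
    F->E: in-degree(E)=3, level(E)>=1
  process C: level=1
    C->A: in-degree(A)=1, level(A)>=2
    C->B: in-degree(B)=0, level(B)=2, enqueue
    C->D: in-degree(D)=0, level(D)=2, enqueue
    C->E: in-degree(E)=2, level(E)>=2
  process B: level=2
    B->E: in-degree(E)=1, level(E)>=3
  process D: level=2
    D->A: in-degree(A)=0, level(A)=3, enqueue
    D->E: in-degree(E)=0, level(E)=3, enqueue
  process A: level=3
  process E: level=3
All levels: A:3, B:2, C:1, D:2, E:3, F:0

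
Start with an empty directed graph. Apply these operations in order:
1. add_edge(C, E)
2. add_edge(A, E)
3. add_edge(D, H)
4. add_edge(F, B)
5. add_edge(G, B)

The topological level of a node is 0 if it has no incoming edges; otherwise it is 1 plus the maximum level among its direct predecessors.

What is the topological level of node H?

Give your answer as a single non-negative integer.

Answer: 1

Derivation:
Op 1: add_edge(C, E). Edges now: 1
Op 2: add_edge(A, E). Edges now: 2
Op 3: add_edge(D, H). Edges now: 3
Op 4: add_edge(F, B). Edges now: 4
Op 5: add_edge(G, B). Edges now: 5
Compute levels (Kahn BFS):
  sources (in-degree 0): A, C, D, F, G
  process A: level=0
    A->E: in-degree(E)=1, level(E)>=1
  process C: level=0
    C->E: in-degree(E)=0, level(E)=1, enqueue
  process D: level=0
    D->H: in-degree(H)=0, level(H)=1, enqueue
  process F: level=0
    F->B: in-degree(B)=1, level(B)>=1
  process G: level=0
    G->B: in-degree(B)=0, level(B)=1, enqueue
  process E: level=1
  process H: level=1
  process B: level=1
All levels: A:0, B:1, C:0, D:0, E:1, F:0, G:0, H:1
level(H) = 1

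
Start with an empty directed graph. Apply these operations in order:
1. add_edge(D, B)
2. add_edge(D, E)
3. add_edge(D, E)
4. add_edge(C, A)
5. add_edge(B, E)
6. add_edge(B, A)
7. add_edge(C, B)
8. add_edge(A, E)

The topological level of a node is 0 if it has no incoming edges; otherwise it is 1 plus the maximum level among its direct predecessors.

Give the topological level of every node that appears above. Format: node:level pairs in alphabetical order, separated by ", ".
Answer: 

Answer: A:2, B:1, C:0, D:0, E:3

Derivation:
Op 1: add_edge(D, B). Edges now: 1
Op 2: add_edge(D, E). Edges now: 2
Op 3: add_edge(D, E) (duplicate, no change). Edges now: 2
Op 4: add_edge(C, A). Edges now: 3
Op 5: add_edge(B, E). Edges now: 4
Op 6: add_edge(B, A). Edges now: 5
Op 7: add_edge(C, B). Edges now: 6
Op 8: add_edge(A, E). Edges now: 7
Compute levels (Kahn BFS):
  sources (in-degree 0): C, D
  process C: level=0
    C->A: in-degree(A)=1, level(A)>=1
    C->B: in-degree(B)=1, level(B)>=1
  process D: level=0
    D->B: in-degree(B)=0, level(B)=1, enqueue
    D->E: in-degree(E)=2, level(E)>=1
  process B: level=1
    B->A: in-degree(A)=0, level(A)=2, enqueue
    B->E: in-degree(E)=1, level(E)>=2
  process A: level=2
    A->E: in-degree(E)=0, level(E)=3, enqueue
  process E: level=3
All levels: A:2, B:1, C:0, D:0, E:3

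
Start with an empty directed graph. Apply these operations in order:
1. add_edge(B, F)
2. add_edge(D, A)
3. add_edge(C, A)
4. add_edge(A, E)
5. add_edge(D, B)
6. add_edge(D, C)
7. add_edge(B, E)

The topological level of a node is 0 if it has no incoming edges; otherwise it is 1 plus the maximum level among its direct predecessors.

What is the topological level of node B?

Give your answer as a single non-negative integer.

Op 1: add_edge(B, F). Edges now: 1
Op 2: add_edge(D, A). Edges now: 2
Op 3: add_edge(C, A). Edges now: 3
Op 4: add_edge(A, E). Edges now: 4
Op 5: add_edge(D, B). Edges now: 5
Op 6: add_edge(D, C). Edges now: 6
Op 7: add_edge(B, E). Edges now: 7
Compute levels (Kahn BFS):
  sources (in-degree 0): D
  process D: level=0
    D->A: in-degree(A)=1, level(A)>=1
    D->B: in-degree(B)=0, level(B)=1, enqueue
    D->C: in-degree(C)=0, level(C)=1, enqueue
  process B: level=1
    B->E: in-degree(E)=1, level(E)>=2
    B->F: in-degree(F)=0, level(F)=2, enqueue
  process C: level=1
    C->A: in-degree(A)=0, level(A)=2, enqueue
  process F: level=2
  process A: level=2
    A->E: in-degree(E)=0, level(E)=3, enqueue
  process E: level=3
All levels: A:2, B:1, C:1, D:0, E:3, F:2
level(B) = 1

Answer: 1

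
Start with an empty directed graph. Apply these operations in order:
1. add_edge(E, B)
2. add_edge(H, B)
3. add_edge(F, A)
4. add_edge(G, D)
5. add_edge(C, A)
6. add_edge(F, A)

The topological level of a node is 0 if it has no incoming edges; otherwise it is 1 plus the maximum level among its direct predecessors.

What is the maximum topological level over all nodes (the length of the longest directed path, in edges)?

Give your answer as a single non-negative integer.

Answer: 1

Derivation:
Op 1: add_edge(E, B). Edges now: 1
Op 2: add_edge(H, B). Edges now: 2
Op 3: add_edge(F, A). Edges now: 3
Op 4: add_edge(G, D). Edges now: 4
Op 5: add_edge(C, A). Edges now: 5
Op 6: add_edge(F, A) (duplicate, no change). Edges now: 5
Compute levels (Kahn BFS):
  sources (in-degree 0): C, E, F, G, H
  process C: level=0
    C->A: in-degree(A)=1, level(A)>=1
  process E: level=0
    E->B: in-degree(B)=1, level(B)>=1
  process F: level=0
    F->A: in-degree(A)=0, level(A)=1, enqueue
  process G: level=0
    G->D: in-degree(D)=0, level(D)=1, enqueue
  process H: level=0
    H->B: in-degree(B)=0, level(B)=1, enqueue
  process A: level=1
  process D: level=1
  process B: level=1
All levels: A:1, B:1, C:0, D:1, E:0, F:0, G:0, H:0
max level = 1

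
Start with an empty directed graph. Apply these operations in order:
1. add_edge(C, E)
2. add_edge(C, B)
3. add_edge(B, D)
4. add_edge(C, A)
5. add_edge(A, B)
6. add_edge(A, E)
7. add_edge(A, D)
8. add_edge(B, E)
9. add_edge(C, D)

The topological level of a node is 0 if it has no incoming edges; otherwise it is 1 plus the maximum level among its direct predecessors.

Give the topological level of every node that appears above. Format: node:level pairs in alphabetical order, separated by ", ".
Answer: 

Op 1: add_edge(C, E). Edges now: 1
Op 2: add_edge(C, B). Edges now: 2
Op 3: add_edge(B, D). Edges now: 3
Op 4: add_edge(C, A). Edges now: 4
Op 5: add_edge(A, B). Edges now: 5
Op 6: add_edge(A, E). Edges now: 6
Op 7: add_edge(A, D). Edges now: 7
Op 8: add_edge(B, E). Edges now: 8
Op 9: add_edge(C, D). Edges now: 9
Compute levels (Kahn BFS):
  sources (in-degree 0): C
  process C: level=0
    C->A: in-degree(A)=0, level(A)=1, enqueue
    C->B: in-degree(B)=1, level(B)>=1
    C->D: in-degree(D)=2, level(D)>=1
    C->E: in-degree(E)=2, level(E)>=1
  process A: level=1
    A->B: in-degree(B)=0, level(B)=2, enqueue
    A->D: in-degree(D)=1, level(D)>=2
    A->E: in-degree(E)=1, level(E)>=2
  process B: level=2
    B->D: in-degree(D)=0, level(D)=3, enqueue
    B->E: in-degree(E)=0, level(E)=3, enqueue
  process D: level=3
  process E: level=3
All levels: A:1, B:2, C:0, D:3, E:3

Answer: A:1, B:2, C:0, D:3, E:3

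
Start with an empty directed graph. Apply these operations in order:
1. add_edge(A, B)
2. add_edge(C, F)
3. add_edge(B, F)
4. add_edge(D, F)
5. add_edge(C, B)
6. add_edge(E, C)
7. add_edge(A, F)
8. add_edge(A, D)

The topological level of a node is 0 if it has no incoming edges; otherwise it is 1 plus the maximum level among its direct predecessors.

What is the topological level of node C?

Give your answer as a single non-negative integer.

Answer: 1

Derivation:
Op 1: add_edge(A, B). Edges now: 1
Op 2: add_edge(C, F). Edges now: 2
Op 3: add_edge(B, F). Edges now: 3
Op 4: add_edge(D, F). Edges now: 4
Op 5: add_edge(C, B). Edges now: 5
Op 6: add_edge(E, C). Edges now: 6
Op 7: add_edge(A, F). Edges now: 7
Op 8: add_edge(A, D). Edges now: 8
Compute levels (Kahn BFS):
  sources (in-degree 0): A, E
  process A: level=0
    A->B: in-degree(B)=1, level(B)>=1
    A->D: in-degree(D)=0, level(D)=1, enqueue
    A->F: in-degree(F)=3, level(F)>=1
  process E: level=0
    E->C: in-degree(C)=0, level(C)=1, enqueue
  process D: level=1
    D->F: in-degree(F)=2, level(F)>=2
  process C: level=1
    C->B: in-degree(B)=0, level(B)=2, enqueue
    C->F: in-degree(F)=1, level(F)>=2
  process B: level=2
    B->F: in-degree(F)=0, level(F)=3, enqueue
  process F: level=3
All levels: A:0, B:2, C:1, D:1, E:0, F:3
level(C) = 1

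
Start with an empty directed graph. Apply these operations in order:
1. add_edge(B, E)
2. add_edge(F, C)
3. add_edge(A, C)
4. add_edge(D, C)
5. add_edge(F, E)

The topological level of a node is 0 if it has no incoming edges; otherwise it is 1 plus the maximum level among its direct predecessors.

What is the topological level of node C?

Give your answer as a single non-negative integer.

Answer: 1

Derivation:
Op 1: add_edge(B, E). Edges now: 1
Op 2: add_edge(F, C). Edges now: 2
Op 3: add_edge(A, C). Edges now: 3
Op 4: add_edge(D, C). Edges now: 4
Op 5: add_edge(F, E). Edges now: 5
Compute levels (Kahn BFS):
  sources (in-degree 0): A, B, D, F
  process A: level=0
    A->C: in-degree(C)=2, level(C)>=1
  process B: level=0
    B->E: in-degree(E)=1, level(E)>=1
  process D: level=0
    D->C: in-degree(C)=1, level(C)>=1
  process F: level=0
    F->C: in-degree(C)=0, level(C)=1, enqueue
    F->E: in-degree(E)=0, level(E)=1, enqueue
  process C: level=1
  process E: level=1
All levels: A:0, B:0, C:1, D:0, E:1, F:0
level(C) = 1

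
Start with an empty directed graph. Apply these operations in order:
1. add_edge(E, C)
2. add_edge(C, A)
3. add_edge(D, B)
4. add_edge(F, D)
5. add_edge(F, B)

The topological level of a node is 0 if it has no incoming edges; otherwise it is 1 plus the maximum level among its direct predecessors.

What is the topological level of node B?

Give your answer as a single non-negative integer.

Answer: 2

Derivation:
Op 1: add_edge(E, C). Edges now: 1
Op 2: add_edge(C, A). Edges now: 2
Op 3: add_edge(D, B). Edges now: 3
Op 4: add_edge(F, D). Edges now: 4
Op 5: add_edge(F, B). Edges now: 5
Compute levels (Kahn BFS):
  sources (in-degree 0): E, F
  process E: level=0
    E->C: in-degree(C)=0, level(C)=1, enqueue
  process F: level=0
    F->B: in-degree(B)=1, level(B)>=1
    F->D: in-degree(D)=0, level(D)=1, enqueue
  process C: level=1
    C->A: in-degree(A)=0, level(A)=2, enqueue
  process D: level=1
    D->B: in-degree(B)=0, level(B)=2, enqueue
  process A: level=2
  process B: level=2
All levels: A:2, B:2, C:1, D:1, E:0, F:0
level(B) = 2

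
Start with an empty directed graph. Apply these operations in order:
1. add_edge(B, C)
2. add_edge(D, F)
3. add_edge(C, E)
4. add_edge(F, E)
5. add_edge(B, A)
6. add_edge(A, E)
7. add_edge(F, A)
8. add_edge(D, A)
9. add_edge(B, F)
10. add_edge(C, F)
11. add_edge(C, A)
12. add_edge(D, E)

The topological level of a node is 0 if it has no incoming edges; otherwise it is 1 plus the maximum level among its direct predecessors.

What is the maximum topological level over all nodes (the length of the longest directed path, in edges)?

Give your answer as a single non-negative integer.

Answer: 4

Derivation:
Op 1: add_edge(B, C). Edges now: 1
Op 2: add_edge(D, F). Edges now: 2
Op 3: add_edge(C, E). Edges now: 3
Op 4: add_edge(F, E). Edges now: 4
Op 5: add_edge(B, A). Edges now: 5
Op 6: add_edge(A, E). Edges now: 6
Op 7: add_edge(F, A). Edges now: 7
Op 8: add_edge(D, A). Edges now: 8
Op 9: add_edge(B, F). Edges now: 9
Op 10: add_edge(C, F). Edges now: 10
Op 11: add_edge(C, A). Edges now: 11
Op 12: add_edge(D, E). Edges now: 12
Compute levels (Kahn BFS):
  sources (in-degree 0): B, D
  process B: level=0
    B->A: in-degree(A)=3, level(A)>=1
    B->C: in-degree(C)=0, level(C)=1, enqueue
    B->F: in-degree(F)=2, level(F)>=1
  process D: level=0
    D->A: in-degree(A)=2, level(A)>=1
    D->E: in-degree(E)=3, level(E)>=1
    D->F: in-degree(F)=1, level(F)>=1
  process C: level=1
    C->A: in-degree(A)=1, level(A)>=2
    C->E: in-degree(E)=2, level(E)>=2
    C->F: in-degree(F)=0, level(F)=2, enqueue
  process F: level=2
    F->A: in-degree(A)=0, level(A)=3, enqueue
    F->E: in-degree(E)=1, level(E)>=3
  process A: level=3
    A->E: in-degree(E)=0, level(E)=4, enqueue
  process E: level=4
All levels: A:3, B:0, C:1, D:0, E:4, F:2
max level = 4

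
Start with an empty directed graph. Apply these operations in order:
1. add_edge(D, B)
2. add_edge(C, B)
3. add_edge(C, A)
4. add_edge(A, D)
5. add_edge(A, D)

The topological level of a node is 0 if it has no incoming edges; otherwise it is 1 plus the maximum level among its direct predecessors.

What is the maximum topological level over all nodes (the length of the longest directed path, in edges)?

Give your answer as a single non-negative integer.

Op 1: add_edge(D, B). Edges now: 1
Op 2: add_edge(C, B). Edges now: 2
Op 3: add_edge(C, A). Edges now: 3
Op 4: add_edge(A, D). Edges now: 4
Op 5: add_edge(A, D) (duplicate, no change). Edges now: 4
Compute levels (Kahn BFS):
  sources (in-degree 0): C
  process C: level=0
    C->A: in-degree(A)=0, level(A)=1, enqueue
    C->B: in-degree(B)=1, level(B)>=1
  process A: level=1
    A->D: in-degree(D)=0, level(D)=2, enqueue
  process D: level=2
    D->B: in-degree(B)=0, level(B)=3, enqueue
  process B: level=3
All levels: A:1, B:3, C:0, D:2
max level = 3

Answer: 3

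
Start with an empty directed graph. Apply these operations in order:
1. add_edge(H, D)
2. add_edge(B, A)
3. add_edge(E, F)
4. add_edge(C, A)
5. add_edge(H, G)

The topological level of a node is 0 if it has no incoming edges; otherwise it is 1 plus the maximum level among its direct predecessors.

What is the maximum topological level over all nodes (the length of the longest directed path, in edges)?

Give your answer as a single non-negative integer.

Op 1: add_edge(H, D). Edges now: 1
Op 2: add_edge(B, A). Edges now: 2
Op 3: add_edge(E, F). Edges now: 3
Op 4: add_edge(C, A). Edges now: 4
Op 5: add_edge(H, G). Edges now: 5
Compute levels (Kahn BFS):
  sources (in-degree 0): B, C, E, H
  process B: level=0
    B->A: in-degree(A)=1, level(A)>=1
  process C: level=0
    C->A: in-degree(A)=0, level(A)=1, enqueue
  process E: level=0
    E->F: in-degree(F)=0, level(F)=1, enqueue
  process H: level=0
    H->D: in-degree(D)=0, level(D)=1, enqueue
    H->G: in-degree(G)=0, level(G)=1, enqueue
  process A: level=1
  process F: level=1
  process D: level=1
  process G: level=1
All levels: A:1, B:0, C:0, D:1, E:0, F:1, G:1, H:0
max level = 1

Answer: 1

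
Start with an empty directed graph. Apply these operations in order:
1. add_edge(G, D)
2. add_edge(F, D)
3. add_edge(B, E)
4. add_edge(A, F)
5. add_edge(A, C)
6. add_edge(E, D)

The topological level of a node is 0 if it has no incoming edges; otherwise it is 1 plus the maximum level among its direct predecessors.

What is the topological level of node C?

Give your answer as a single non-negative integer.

Answer: 1

Derivation:
Op 1: add_edge(G, D). Edges now: 1
Op 2: add_edge(F, D). Edges now: 2
Op 3: add_edge(B, E). Edges now: 3
Op 4: add_edge(A, F). Edges now: 4
Op 5: add_edge(A, C). Edges now: 5
Op 6: add_edge(E, D). Edges now: 6
Compute levels (Kahn BFS):
  sources (in-degree 0): A, B, G
  process A: level=0
    A->C: in-degree(C)=0, level(C)=1, enqueue
    A->F: in-degree(F)=0, level(F)=1, enqueue
  process B: level=0
    B->E: in-degree(E)=0, level(E)=1, enqueue
  process G: level=0
    G->D: in-degree(D)=2, level(D)>=1
  process C: level=1
  process F: level=1
    F->D: in-degree(D)=1, level(D)>=2
  process E: level=1
    E->D: in-degree(D)=0, level(D)=2, enqueue
  process D: level=2
All levels: A:0, B:0, C:1, D:2, E:1, F:1, G:0
level(C) = 1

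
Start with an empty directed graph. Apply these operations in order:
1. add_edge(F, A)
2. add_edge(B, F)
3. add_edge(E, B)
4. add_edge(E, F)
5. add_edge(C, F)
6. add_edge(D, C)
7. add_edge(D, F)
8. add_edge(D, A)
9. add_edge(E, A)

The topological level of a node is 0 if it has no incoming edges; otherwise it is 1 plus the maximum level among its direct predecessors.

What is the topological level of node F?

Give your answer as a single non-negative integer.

Answer: 2

Derivation:
Op 1: add_edge(F, A). Edges now: 1
Op 2: add_edge(B, F). Edges now: 2
Op 3: add_edge(E, B). Edges now: 3
Op 4: add_edge(E, F). Edges now: 4
Op 5: add_edge(C, F). Edges now: 5
Op 6: add_edge(D, C). Edges now: 6
Op 7: add_edge(D, F). Edges now: 7
Op 8: add_edge(D, A). Edges now: 8
Op 9: add_edge(E, A). Edges now: 9
Compute levels (Kahn BFS):
  sources (in-degree 0): D, E
  process D: level=0
    D->A: in-degree(A)=2, level(A)>=1
    D->C: in-degree(C)=0, level(C)=1, enqueue
    D->F: in-degree(F)=3, level(F)>=1
  process E: level=0
    E->A: in-degree(A)=1, level(A)>=1
    E->B: in-degree(B)=0, level(B)=1, enqueue
    E->F: in-degree(F)=2, level(F)>=1
  process C: level=1
    C->F: in-degree(F)=1, level(F)>=2
  process B: level=1
    B->F: in-degree(F)=0, level(F)=2, enqueue
  process F: level=2
    F->A: in-degree(A)=0, level(A)=3, enqueue
  process A: level=3
All levels: A:3, B:1, C:1, D:0, E:0, F:2
level(F) = 2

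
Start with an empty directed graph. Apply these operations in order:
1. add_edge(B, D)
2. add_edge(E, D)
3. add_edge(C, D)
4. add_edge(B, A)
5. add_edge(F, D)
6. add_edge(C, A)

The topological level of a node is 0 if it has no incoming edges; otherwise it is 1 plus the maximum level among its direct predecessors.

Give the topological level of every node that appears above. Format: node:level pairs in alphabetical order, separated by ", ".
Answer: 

Op 1: add_edge(B, D). Edges now: 1
Op 2: add_edge(E, D). Edges now: 2
Op 3: add_edge(C, D). Edges now: 3
Op 4: add_edge(B, A). Edges now: 4
Op 5: add_edge(F, D). Edges now: 5
Op 6: add_edge(C, A). Edges now: 6
Compute levels (Kahn BFS):
  sources (in-degree 0): B, C, E, F
  process B: level=0
    B->A: in-degree(A)=1, level(A)>=1
    B->D: in-degree(D)=3, level(D)>=1
  process C: level=0
    C->A: in-degree(A)=0, level(A)=1, enqueue
    C->D: in-degree(D)=2, level(D)>=1
  process E: level=0
    E->D: in-degree(D)=1, level(D)>=1
  process F: level=0
    F->D: in-degree(D)=0, level(D)=1, enqueue
  process A: level=1
  process D: level=1
All levels: A:1, B:0, C:0, D:1, E:0, F:0

Answer: A:1, B:0, C:0, D:1, E:0, F:0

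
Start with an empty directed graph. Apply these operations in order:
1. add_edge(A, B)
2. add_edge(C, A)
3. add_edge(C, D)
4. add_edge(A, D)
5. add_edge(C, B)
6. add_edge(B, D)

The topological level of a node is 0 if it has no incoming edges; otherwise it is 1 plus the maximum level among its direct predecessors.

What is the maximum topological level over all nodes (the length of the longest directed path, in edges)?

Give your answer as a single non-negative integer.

Op 1: add_edge(A, B). Edges now: 1
Op 2: add_edge(C, A). Edges now: 2
Op 3: add_edge(C, D). Edges now: 3
Op 4: add_edge(A, D). Edges now: 4
Op 5: add_edge(C, B). Edges now: 5
Op 6: add_edge(B, D). Edges now: 6
Compute levels (Kahn BFS):
  sources (in-degree 0): C
  process C: level=0
    C->A: in-degree(A)=0, level(A)=1, enqueue
    C->B: in-degree(B)=1, level(B)>=1
    C->D: in-degree(D)=2, level(D)>=1
  process A: level=1
    A->B: in-degree(B)=0, level(B)=2, enqueue
    A->D: in-degree(D)=1, level(D)>=2
  process B: level=2
    B->D: in-degree(D)=0, level(D)=3, enqueue
  process D: level=3
All levels: A:1, B:2, C:0, D:3
max level = 3

Answer: 3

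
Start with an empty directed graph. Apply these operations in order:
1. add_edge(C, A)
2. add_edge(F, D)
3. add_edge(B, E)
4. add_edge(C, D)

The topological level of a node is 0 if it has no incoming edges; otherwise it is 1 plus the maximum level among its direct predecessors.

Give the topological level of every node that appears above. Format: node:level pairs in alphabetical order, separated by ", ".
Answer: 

Answer: A:1, B:0, C:0, D:1, E:1, F:0

Derivation:
Op 1: add_edge(C, A). Edges now: 1
Op 2: add_edge(F, D). Edges now: 2
Op 3: add_edge(B, E). Edges now: 3
Op 4: add_edge(C, D). Edges now: 4
Compute levels (Kahn BFS):
  sources (in-degree 0): B, C, F
  process B: level=0
    B->E: in-degree(E)=0, level(E)=1, enqueue
  process C: level=0
    C->A: in-degree(A)=0, level(A)=1, enqueue
    C->D: in-degree(D)=1, level(D)>=1
  process F: level=0
    F->D: in-degree(D)=0, level(D)=1, enqueue
  process E: level=1
  process A: level=1
  process D: level=1
All levels: A:1, B:0, C:0, D:1, E:1, F:0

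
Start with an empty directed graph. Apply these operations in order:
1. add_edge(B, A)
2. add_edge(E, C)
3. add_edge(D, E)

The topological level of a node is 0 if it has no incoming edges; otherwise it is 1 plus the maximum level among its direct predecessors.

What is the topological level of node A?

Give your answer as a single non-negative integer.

Op 1: add_edge(B, A). Edges now: 1
Op 2: add_edge(E, C). Edges now: 2
Op 3: add_edge(D, E). Edges now: 3
Compute levels (Kahn BFS):
  sources (in-degree 0): B, D
  process B: level=0
    B->A: in-degree(A)=0, level(A)=1, enqueue
  process D: level=0
    D->E: in-degree(E)=0, level(E)=1, enqueue
  process A: level=1
  process E: level=1
    E->C: in-degree(C)=0, level(C)=2, enqueue
  process C: level=2
All levels: A:1, B:0, C:2, D:0, E:1
level(A) = 1

Answer: 1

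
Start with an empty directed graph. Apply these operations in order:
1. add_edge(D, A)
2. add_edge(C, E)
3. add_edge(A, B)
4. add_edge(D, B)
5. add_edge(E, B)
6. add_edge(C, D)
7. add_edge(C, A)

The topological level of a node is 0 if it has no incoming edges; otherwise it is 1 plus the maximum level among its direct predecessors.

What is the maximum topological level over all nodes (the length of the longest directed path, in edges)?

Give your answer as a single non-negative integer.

Answer: 3

Derivation:
Op 1: add_edge(D, A). Edges now: 1
Op 2: add_edge(C, E). Edges now: 2
Op 3: add_edge(A, B). Edges now: 3
Op 4: add_edge(D, B). Edges now: 4
Op 5: add_edge(E, B). Edges now: 5
Op 6: add_edge(C, D). Edges now: 6
Op 7: add_edge(C, A). Edges now: 7
Compute levels (Kahn BFS):
  sources (in-degree 0): C
  process C: level=0
    C->A: in-degree(A)=1, level(A)>=1
    C->D: in-degree(D)=0, level(D)=1, enqueue
    C->E: in-degree(E)=0, level(E)=1, enqueue
  process D: level=1
    D->A: in-degree(A)=0, level(A)=2, enqueue
    D->B: in-degree(B)=2, level(B)>=2
  process E: level=1
    E->B: in-degree(B)=1, level(B)>=2
  process A: level=2
    A->B: in-degree(B)=0, level(B)=3, enqueue
  process B: level=3
All levels: A:2, B:3, C:0, D:1, E:1
max level = 3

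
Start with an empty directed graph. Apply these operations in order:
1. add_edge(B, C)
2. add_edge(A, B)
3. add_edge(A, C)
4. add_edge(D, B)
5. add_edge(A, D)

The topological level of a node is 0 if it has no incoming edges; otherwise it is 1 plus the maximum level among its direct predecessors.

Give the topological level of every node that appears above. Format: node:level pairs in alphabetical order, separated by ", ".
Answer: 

Answer: A:0, B:2, C:3, D:1

Derivation:
Op 1: add_edge(B, C). Edges now: 1
Op 2: add_edge(A, B). Edges now: 2
Op 3: add_edge(A, C). Edges now: 3
Op 4: add_edge(D, B). Edges now: 4
Op 5: add_edge(A, D). Edges now: 5
Compute levels (Kahn BFS):
  sources (in-degree 0): A
  process A: level=0
    A->B: in-degree(B)=1, level(B)>=1
    A->C: in-degree(C)=1, level(C)>=1
    A->D: in-degree(D)=0, level(D)=1, enqueue
  process D: level=1
    D->B: in-degree(B)=0, level(B)=2, enqueue
  process B: level=2
    B->C: in-degree(C)=0, level(C)=3, enqueue
  process C: level=3
All levels: A:0, B:2, C:3, D:1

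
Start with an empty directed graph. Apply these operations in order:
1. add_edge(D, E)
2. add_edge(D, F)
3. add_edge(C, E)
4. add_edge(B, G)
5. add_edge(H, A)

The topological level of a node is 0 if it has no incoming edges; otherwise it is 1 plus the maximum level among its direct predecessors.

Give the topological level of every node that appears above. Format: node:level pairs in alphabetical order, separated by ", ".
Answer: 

Op 1: add_edge(D, E). Edges now: 1
Op 2: add_edge(D, F). Edges now: 2
Op 3: add_edge(C, E). Edges now: 3
Op 4: add_edge(B, G). Edges now: 4
Op 5: add_edge(H, A). Edges now: 5
Compute levels (Kahn BFS):
  sources (in-degree 0): B, C, D, H
  process B: level=0
    B->G: in-degree(G)=0, level(G)=1, enqueue
  process C: level=0
    C->E: in-degree(E)=1, level(E)>=1
  process D: level=0
    D->E: in-degree(E)=0, level(E)=1, enqueue
    D->F: in-degree(F)=0, level(F)=1, enqueue
  process H: level=0
    H->A: in-degree(A)=0, level(A)=1, enqueue
  process G: level=1
  process E: level=1
  process F: level=1
  process A: level=1
All levels: A:1, B:0, C:0, D:0, E:1, F:1, G:1, H:0

Answer: A:1, B:0, C:0, D:0, E:1, F:1, G:1, H:0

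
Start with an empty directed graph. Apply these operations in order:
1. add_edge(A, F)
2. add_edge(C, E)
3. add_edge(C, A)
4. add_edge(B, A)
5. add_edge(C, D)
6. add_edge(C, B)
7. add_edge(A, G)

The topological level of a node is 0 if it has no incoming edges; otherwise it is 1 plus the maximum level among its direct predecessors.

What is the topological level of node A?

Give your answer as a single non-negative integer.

Answer: 2

Derivation:
Op 1: add_edge(A, F). Edges now: 1
Op 2: add_edge(C, E). Edges now: 2
Op 3: add_edge(C, A). Edges now: 3
Op 4: add_edge(B, A). Edges now: 4
Op 5: add_edge(C, D). Edges now: 5
Op 6: add_edge(C, B). Edges now: 6
Op 7: add_edge(A, G). Edges now: 7
Compute levels (Kahn BFS):
  sources (in-degree 0): C
  process C: level=0
    C->A: in-degree(A)=1, level(A)>=1
    C->B: in-degree(B)=0, level(B)=1, enqueue
    C->D: in-degree(D)=0, level(D)=1, enqueue
    C->E: in-degree(E)=0, level(E)=1, enqueue
  process B: level=1
    B->A: in-degree(A)=0, level(A)=2, enqueue
  process D: level=1
  process E: level=1
  process A: level=2
    A->F: in-degree(F)=0, level(F)=3, enqueue
    A->G: in-degree(G)=0, level(G)=3, enqueue
  process F: level=3
  process G: level=3
All levels: A:2, B:1, C:0, D:1, E:1, F:3, G:3
level(A) = 2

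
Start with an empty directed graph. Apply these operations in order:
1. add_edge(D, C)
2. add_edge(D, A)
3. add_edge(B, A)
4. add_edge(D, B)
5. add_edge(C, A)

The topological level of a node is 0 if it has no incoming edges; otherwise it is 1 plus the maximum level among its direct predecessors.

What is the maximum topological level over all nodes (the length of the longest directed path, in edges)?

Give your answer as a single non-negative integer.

Answer: 2

Derivation:
Op 1: add_edge(D, C). Edges now: 1
Op 2: add_edge(D, A). Edges now: 2
Op 3: add_edge(B, A). Edges now: 3
Op 4: add_edge(D, B). Edges now: 4
Op 5: add_edge(C, A). Edges now: 5
Compute levels (Kahn BFS):
  sources (in-degree 0): D
  process D: level=0
    D->A: in-degree(A)=2, level(A)>=1
    D->B: in-degree(B)=0, level(B)=1, enqueue
    D->C: in-degree(C)=0, level(C)=1, enqueue
  process B: level=1
    B->A: in-degree(A)=1, level(A)>=2
  process C: level=1
    C->A: in-degree(A)=0, level(A)=2, enqueue
  process A: level=2
All levels: A:2, B:1, C:1, D:0
max level = 2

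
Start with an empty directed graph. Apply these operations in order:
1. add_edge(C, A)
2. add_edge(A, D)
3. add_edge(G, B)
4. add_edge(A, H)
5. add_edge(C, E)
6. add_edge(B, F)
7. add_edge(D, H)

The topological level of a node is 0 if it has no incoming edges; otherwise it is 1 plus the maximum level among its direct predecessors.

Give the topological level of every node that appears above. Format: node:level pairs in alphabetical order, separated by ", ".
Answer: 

Op 1: add_edge(C, A). Edges now: 1
Op 2: add_edge(A, D). Edges now: 2
Op 3: add_edge(G, B). Edges now: 3
Op 4: add_edge(A, H). Edges now: 4
Op 5: add_edge(C, E). Edges now: 5
Op 6: add_edge(B, F). Edges now: 6
Op 7: add_edge(D, H). Edges now: 7
Compute levels (Kahn BFS):
  sources (in-degree 0): C, G
  process C: level=0
    C->A: in-degree(A)=0, level(A)=1, enqueue
    C->E: in-degree(E)=0, level(E)=1, enqueue
  process G: level=0
    G->B: in-degree(B)=0, level(B)=1, enqueue
  process A: level=1
    A->D: in-degree(D)=0, level(D)=2, enqueue
    A->H: in-degree(H)=1, level(H)>=2
  process E: level=1
  process B: level=1
    B->F: in-degree(F)=0, level(F)=2, enqueue
  process D: level=2
    D->H: in-degree(H)=0, level(H)=3, enqueue
  process F: level=2
  process H: level=3
All levels: A:1, B:1, C:0, D:2, E:1, F:2, G:0, H:3

Answer: A:1, B:1, C:0, D:2, E:1, F:2, G:0, H:3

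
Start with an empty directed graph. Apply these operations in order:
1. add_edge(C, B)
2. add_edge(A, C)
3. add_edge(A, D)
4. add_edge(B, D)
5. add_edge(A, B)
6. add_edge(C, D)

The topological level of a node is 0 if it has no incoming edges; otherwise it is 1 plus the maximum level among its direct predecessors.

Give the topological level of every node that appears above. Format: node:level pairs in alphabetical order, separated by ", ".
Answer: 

Answer: A:0, B:2, C:1, D:3

Derivation:
Op 1: add_edge(C, B). Edges now: 1
Op 2: add_edge(A, C). Edges now: 2
Op 3: add_edge(A, D). Edges now: 3
Op 4: add_edge(B, D). Edges now: 4
Op 5: add_edge(A, B). Edges now: 5
Op 6: add_edge(C, D). Edges now: 6
Compute levels (Kahn BFS):
  sources (in-degree 0): A
  process A: level=0
    A->B: in-degree(B)=1, level(B)>=1
    A->C: in-degree(C)=0, level(C)=1, enqueue
    A->D: in-degree(D)=2, level(D)>=1
  process C: level=1
    C->B: in-degree(B)=0, level(B)=2, enqueue
    C->D: in-degree(D)=1, level(D)>=2
  process B: level=2
    B->D: in-degree(D)=0, level(D)=3, enqueue
  process D: level=3
All levels: A:0, B:2, C:1, D:3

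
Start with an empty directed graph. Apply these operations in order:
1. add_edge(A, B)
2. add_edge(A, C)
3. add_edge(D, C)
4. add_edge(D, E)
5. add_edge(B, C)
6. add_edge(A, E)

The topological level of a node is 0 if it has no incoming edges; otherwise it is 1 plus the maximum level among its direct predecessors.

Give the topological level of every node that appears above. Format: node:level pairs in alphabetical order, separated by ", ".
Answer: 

Answer: A:0, B:1, C:2, D:0, E:1

Derivation:
Op 1: add_edge(A, B). Edges now: 1
Op 2: add_edge(A, C). Edges now: 2
Op 3: add_edge(D, C). Edges now: 3
Op 4: add_edge(D, E). Edges now: 4
Op 5: add_edge(B, C). Edges now: 5
Op 6: add_edge(A, E). Edges now: 6
Compute levels (Kahn BFS):
  sources (in-degree 0): A, D
  process A: level=0
    A->B: in-degree(B)=0, level(B)=1, enqueue
    A->C: in-degree(C)=2, level(C)>=1
    A->E: in-degree(E)=1, level(E)>=1
  process D: level=0
    D->C: in-degree(C)=1, level(C)>=1
    D->E: in-degree(E)=0, level(E)=1, enqueue
  process B: level=1
    B->C: in-degree(C)=0, level(C)=2, enqueue
  process E: level=1
  process C: level=2
All levels: A:0, B:1, C:2, D:0, E:1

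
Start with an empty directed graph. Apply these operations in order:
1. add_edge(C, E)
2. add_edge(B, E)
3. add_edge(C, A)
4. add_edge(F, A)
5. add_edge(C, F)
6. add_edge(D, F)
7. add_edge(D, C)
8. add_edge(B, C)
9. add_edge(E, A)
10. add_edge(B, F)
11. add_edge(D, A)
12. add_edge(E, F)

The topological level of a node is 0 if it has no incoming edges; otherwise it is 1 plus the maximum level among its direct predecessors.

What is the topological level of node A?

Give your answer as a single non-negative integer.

Answer: 4

Derivation:
Op 1: add_edge(C, E). Edges now: 1
Op 2: add_edge(B, E). Edges now: 2
Op 3: add_edge(C, A). Edges now: 3
Op 4: add_edge(F, A). Edges now: 4
Op 5: add_edge(C, F). Edges now: 5
Op 6: add_edge(D, F). Edges now: 6
Op 7: add_edge(D, C). Edges now: 7
Op 8: add_edge(B, C). Edges now: 8
Op 9: add_edge(E, A). Edges now: 9
Op 10: add_edge(B, F). Edges now: 10
Op 11: add_edge(D, A). Edges now: 11
Op 12: add_edge(E, F). Edges now: 12
Compute levels (Kahn BFS):
  sources (in-degree 0): B, D
  process B: level=0
    B->C: in-degree(C)=1, level(C)>=1
    B->E: in-degree(E)=1, level(E)>=1
    B->F: in-degree(F)=3, level(F)>=1
  process D: level=0
    D->A: in-degree(A)=3, level(A)>=1
    D->C: in-degree(C)=0, level(C)=1, enqueue
    D->F: in-degree(F)=2, level(F)>=1
  process C: level=1
    C->A: in-degree(A)=2, level(A)>=2
    C->E: in-degree(E)=0, level(E)=2, enqueue
    C->F: in-degree(F)=1, level(F)>=2
  process E: level=2
    E->A: in-degree(A)=1, level(A)>=3
    E->F: in-degree(F)=0, level(F)=3, enqueue
  process F: level=3
    F->A: in-degree(A)=0, level(A)=4, enqueue
  process A: level=4
All levels: A:4, B:0, C:1, D:0, E:2, F:3
level(A) = 4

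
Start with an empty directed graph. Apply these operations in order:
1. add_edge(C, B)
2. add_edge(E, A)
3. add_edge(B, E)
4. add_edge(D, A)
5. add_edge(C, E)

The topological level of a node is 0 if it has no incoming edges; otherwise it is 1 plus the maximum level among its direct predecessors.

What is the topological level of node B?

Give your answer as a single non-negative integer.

Answer: 1

Derivation:
Op 1: add_edge(C, B). Edges now: 1
Op 2: add_edge(E, A). Edges now: 2
Op 3: add_edge(B, E). Edges now: 3
Op 4: add_edge(D, A). Edges now: 4
Op 5: add_edge(C, E). Edges now: 5
Compute levels (Kahn BFS):
  sources (in-degree 0): C, D
  process C: level=0
    C->B: in-degree(B)=0, level(B)=1, enqueue
    C->E: in-degree(E)=1, level(E)>=1
  process D: level=0
    D->A: in-degree(A)=1, level(A)>=1
  process B: level=1
    B->E: in-degree(E)=0, level(E)=2, enqueue
  process E: level=2
    E->A: in-degree(A)=0, level(A)=3, enqueue
  process A: level=3
All levels: A:3, B:1, C:0, D:0, E:2
level(B) = 1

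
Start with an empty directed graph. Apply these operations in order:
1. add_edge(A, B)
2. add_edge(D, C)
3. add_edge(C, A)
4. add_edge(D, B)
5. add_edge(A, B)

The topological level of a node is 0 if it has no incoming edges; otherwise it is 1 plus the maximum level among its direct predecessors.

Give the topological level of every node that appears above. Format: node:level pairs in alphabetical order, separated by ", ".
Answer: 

Op 1: add_edge(A, B). Edges now: 1
Op 2: add_edge(D, C). Edges now: 2
Op 3: add_edge(C, A). Edges now: 3
Op 4: add_edge(D, B). Edges now: 4
Op 5: add_edge(A, B) (duplicate, no change). Edges now: 4
Compute levels (Kahn BFS):
  sources (in-degree 0): D
  process D: level=0
    D->B: in-degree(B)=1, level(B)>=1
    D->C: in-degree(C)=0, level(C)=1, enqueue
  process C: level=1
    C->A: in-degree(A)=0, level(A)=2, enqueue
  process A: level=2
    A->B: in-degree(B)=0, level(B)=3, enqueue
  process B: level=3
All levels: A:2, B:3, C:1, D:0

Answer: A:2, B:3, C:1, D:0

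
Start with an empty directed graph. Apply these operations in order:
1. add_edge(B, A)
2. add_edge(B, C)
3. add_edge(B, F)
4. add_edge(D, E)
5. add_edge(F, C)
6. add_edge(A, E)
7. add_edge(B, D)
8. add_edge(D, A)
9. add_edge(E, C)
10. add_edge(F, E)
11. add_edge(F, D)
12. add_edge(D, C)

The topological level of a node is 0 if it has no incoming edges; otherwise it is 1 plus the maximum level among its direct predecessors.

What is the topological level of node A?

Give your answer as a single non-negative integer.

Op 1: add_edge(B, A). Edges now: 1
Op 2: add_edge(B, C). Edges now: 2
Op 3: add_edge(B, F). Edges now: 3
Op 4: add_edge(D, E). Edges now: 4
Op 5: add_edge(F, C). Edges now: 5
Op 6: add_edge(A, E). Edges now: 6
Op 7: add_edge(B, D). Edges now: 7
Op 8: add_edge(D, A). Edges now: 8
Op 9: add_edge(E, C). Edges now: 9
Op 10: add_edge(F, E). Edges now: 10
Op 11: add_edge(F, D). Edges now: 11
Op 12: add_edge(D, C). Edges now: 12
Compute levels (Kahn BFS):
  sources (in-degree 0): B
  process B: level=0
    B->A: in-degree(A)=1, level(A)>=1
    B->C: in-degree(C)=3, level(C)>=1
    B->D: in-degree(D)=1, level(D)>=1
    B->F: in-degree(F)=0, level(F)=1, enqueue
  process F: level=1
    F->C: in-degree(C)=2, level(C)>=2
    F->D: in-degree(D)=0, level(D)=2, enqueue
    F->E: in-degree(E)=2, level(E)>=2
  process D: level=2
    D->A: in-degree(A)=0, level(A)=3, enqueue
    D->C: in-degree(C)=1, level(C)>=3
    D->E: in-degree(E)=1, level(E)>=3
  process A: level=3
    A->E: in-degree(E)=0, level(E)=4, enqueue
  process E: level=4
    E->C: in-degree(C)=0, level(C)=5, enqueue
  process C: level=5
All levels: A:3, B:0, C:5, D:2, E:4, F:1
level(A) = 3

Answer: 3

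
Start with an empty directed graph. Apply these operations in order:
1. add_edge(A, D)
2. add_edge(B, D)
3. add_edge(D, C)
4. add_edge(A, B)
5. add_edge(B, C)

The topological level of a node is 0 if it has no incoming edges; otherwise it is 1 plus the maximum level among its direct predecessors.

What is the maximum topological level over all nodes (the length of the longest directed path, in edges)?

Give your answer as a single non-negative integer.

Answer: 3

Derivation:
Op 1: add_edge(A, D). Edges now: 1
Op 2: add_edge(B, D). Edges now: 2
Op 3: add_edge(D, C). Edges now: 3
Op 4: add_edge(A, B). Edges now: 4
Op 5: add_edge(B, C). Edges now: 5
Compute levels (Kahn BFS):
  sources (in-degree 0): A
  process A: level=0
    A->B: in-degree(B)=0, level(B)=1, enqueue
    A->D: in-degree(D)=1, level(D)>=1
  process B: level=1
    B->C: in-degree(C)=1, level(C)>=2
    B->D: in-degree(D)=0, level(D)=2, enqueue
  process D: level=2
    D->C: in-degree(C)=0, level(C)=3, enqueue
  process C: level=3
All levels: A:0, B:1, C:3, D:2
max level = 3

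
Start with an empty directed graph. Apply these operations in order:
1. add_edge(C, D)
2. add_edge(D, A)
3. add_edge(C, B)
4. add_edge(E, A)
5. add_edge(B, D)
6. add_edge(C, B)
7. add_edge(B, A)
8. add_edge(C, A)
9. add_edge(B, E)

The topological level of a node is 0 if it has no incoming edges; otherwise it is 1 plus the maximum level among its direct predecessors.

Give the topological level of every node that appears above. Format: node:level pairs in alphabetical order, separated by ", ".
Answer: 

Answer: A:3, B:1, C:0, D:2, E:2

Derivation:
Op 1: add_edge(C, D). Edges now: 1
Op 2: add_edge(D, A). Edges now: 2
Op 3: add_edge(C, B). Edges now: 3
Op 4: add_edge(E, A). Edges now: 4
Op 5: add_edge(B, D). Edges now: 5
Op 6: add_edge(C, B) (duplicate, no change). Edges now: 5
Op 7: add_edge(B, A). Edges now: 6
Op 8: add_edge(C, A). Edges now: 7
Op 9: add_edge(B, E). Edges now: 8
Compute levels (Kahn BFS):
  sources (in-degree 0): C
  process C: level=0
    C->A: in-degree(A)=3, level(A)>=1
    C->B: in-degree(B)=0, level(B)=1, enqueue
    C->D: in-degree(D)=1, level(D)>=1
  process B: level=1
    B->A: in-degree(A)=2, level(A)>=2
    B->D: in-degree(D)=0, level(D)=2, enqueue
    B->E: in-degree(E)=0, level(E)=2, enqueue
  process D: level=2
    D->A: in-degree(A)=1, level(A)>=3
  process E: level=2
    E->A: in-degree(A)=0, level(A)=3, enqueue
  process A: level=3
All levels: A:3, B:1, C:0, D:2, E:2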